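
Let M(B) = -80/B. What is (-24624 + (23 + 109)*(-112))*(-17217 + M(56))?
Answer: 4749806832/7 ≈ 6.7854e+8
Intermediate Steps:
(-24624 + (23 + 109)*(-112))*(-17217 + M(56)) = (-24624 + (23 + 109)*(-112))*(-17217 - 80/56) = (-24624 + 132*(-112))*(-17217 - 80*1/56) = (-24624 - 14784)*(-17217 - 10/7) = -39408*(-120529/7) = 4749806832/7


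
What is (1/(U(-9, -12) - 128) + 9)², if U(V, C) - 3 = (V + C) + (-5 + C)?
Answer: 2149156/26569 ≈ 80.890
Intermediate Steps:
U(V, C) = -2 + V + 2*C (U(V, C) = 3 + ((V + C) + (-5 + C)) = 3 + ((C + V) + (-5 + C)) = 3 + (-5 + V + 2*C) = -2 + V + 2*C)
(1/(U(-9, -12) - 128) + 9)² = (1/((-2 - 9 + 2*(-12)) - 128) + 9)² = (1/((-2 - 9 - 24) - 128) + 9)² = (1/(-35 - 128) + 9)² = (1/(-163) + 9)² = (-1/163 + 9)² = (1466/163)² = 2149156/26569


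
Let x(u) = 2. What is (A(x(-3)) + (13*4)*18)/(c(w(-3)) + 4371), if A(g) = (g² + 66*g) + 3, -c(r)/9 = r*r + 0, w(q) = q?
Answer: 215/858 ≈ 0.25058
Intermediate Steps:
c(r) = -9*r² (c(r) = -9*(r*r + 0) = -9*(r² + 0) = -9*r²)
A(g) = 3 + g² + 66*g
(A(x(-3)) + (13*4)*18)/(c(w(-3)) + 4371) = ((3 + 2² + 66*2) + (13*4)*18)/(-9*(-3)² + 4371) = ((3 + 4 + 132) + 52*18)/(-9*9 + 4371) = (139 + 936)/(-81 + 4371) = 1075/4290 = 1075*(1/4290) = 215/858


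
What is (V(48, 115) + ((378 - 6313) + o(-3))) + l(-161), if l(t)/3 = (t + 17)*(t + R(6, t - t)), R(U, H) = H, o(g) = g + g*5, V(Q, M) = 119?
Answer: 63718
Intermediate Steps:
o(g) = 6*g (o(g) = g + 5*g = 6*g)
l(t) = 3*t*(17 + t) (l(t) = 3*((t + 17)*(t + (t - t))) = 3*((17 + t)*(t + 0)) = 3*((17 + t)*t) = 3*(t*(17 + t)) = 3*t*(17 + t))
(V(48, 115) + ((378 - 6313) + o(-3))) + l(-161) = (119 + ((378 - 6313) + 6*(-3))) + 3*(-161)*(17 - 161) = (119 + (-5935 - 18)) + 3*(-161)*(-144) = (119 - 5953) + 69552 = -5834 + 69552 = 63718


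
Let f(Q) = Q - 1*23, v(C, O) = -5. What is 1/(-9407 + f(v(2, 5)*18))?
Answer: -1/9520 ≈ -0.00010504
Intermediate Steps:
f(Q) = -23 + Q (f(Q) = Q - 23 = -23 + Q)
1/(-9407 + f(v(2, 5)*18)) = 1/(-9407 + (-23 - 5*18)) = 1/(-9407 + (-23 - 90)) = 1/(-9407 - 113) = 1/(-9520) = -1/9520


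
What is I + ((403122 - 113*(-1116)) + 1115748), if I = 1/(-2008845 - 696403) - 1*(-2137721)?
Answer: 10233138904351/2705248 ≈ 3.7827e+6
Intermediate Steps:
I = 5783065459807/2705248 (I = 1/(-2705248) + 2137721 = -1/2705248 + 2137721 = 5783065459807/2705248 ≈ 2.1377e+6)
I + ((403122 - 113*(-1116)) + 1115748) = 5783065459807/2705248 + ((403122 - 113*(-1116)) + 1115748) = 5783065459807/2705248 + ((403122 + 126108) + 1115748) = 5783065459807/2705248 + (529230 + 1115748) = 5783065459807/2705248 + 1644978 = 10233138904351/2705248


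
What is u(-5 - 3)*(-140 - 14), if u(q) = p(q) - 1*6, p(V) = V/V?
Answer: 770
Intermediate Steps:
p(V) = 1
u(q) = -5 (u(q) = 1 - 1*6 = 1 - 6 = -5)
u(-5 - 3)*(-140 - 14) = -5*(-140 - 14) = -5*(-154) = 770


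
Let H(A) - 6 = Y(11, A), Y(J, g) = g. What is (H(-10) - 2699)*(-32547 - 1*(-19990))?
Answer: 33941571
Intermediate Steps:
H(A) = 6 + A
(H(-10) - 2699)*(-32547 - 1*(-19990)) = ((6 - 10) - 2699)*(-32547 - 1*(-19990)) = (-4 - 2699)*(-32547 + 19990) = -2703*(-12557) = 33941571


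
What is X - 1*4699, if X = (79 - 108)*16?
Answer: -5163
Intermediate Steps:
X = -464 (X = -29*16 = -464)
X - 1*4699 = -464 - 1*4699 = -464 - 4699 = -5163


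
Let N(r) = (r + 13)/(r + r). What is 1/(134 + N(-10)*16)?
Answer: 5/658 ≈ 0.0075988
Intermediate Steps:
N(r) = (13 + r)/(2*r) (N(r) = (13 + r)/((2*r)) = (13 + r)*(1/(2*r)) = (13 + r)/(2*r))
1/(134 + N(-10)*16) = 1/(134 + ((½)*(13 - 10)/(-10))*16) = 1/(134 + ((½)*(-⅒)*3)*16) = 1/(134 - 3/20*16) = 1/(134 - 12/5) = 1/(658/5) = 5/658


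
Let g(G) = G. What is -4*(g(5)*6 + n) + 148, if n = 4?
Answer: 12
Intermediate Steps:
-4*(g(5)*6 + n) + 148 = -4*(5*6 + 4) + 148 = -4*(30 + 4) + 148 = -4*34 + 148 = -136 + 148 = 12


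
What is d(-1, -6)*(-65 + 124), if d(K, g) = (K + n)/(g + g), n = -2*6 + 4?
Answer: 177/4 ≈ 44.250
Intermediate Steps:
n = -8 (n = -12 + 4 = -8)
d(K, g) = (-8 + K)/(2*g) (d(K, g) = (K - 8)/(g + g) = (-8 + K)/((2*g)) = (-8 + K)*(1/(2*g)) = (-8 + K)/(2*g))
d(-1, -6)*(-65 + 124) = ((½)*(-8 - 1)/(-6))*(-65 + 124) = ((½)*(-⅙)*(-9))*59 = (¾)*59 = 177/4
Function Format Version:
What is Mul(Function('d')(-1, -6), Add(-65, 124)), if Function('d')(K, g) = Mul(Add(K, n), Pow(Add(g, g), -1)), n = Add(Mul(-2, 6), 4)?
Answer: Rational(177, 4) ≈ 44.250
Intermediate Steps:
n = -8 (n = Add(-12, 4) = -8)
Function('d')(K, g) = Mul(Rational(1, 2), Pow(g, -1), Add(-8, K)) (Function('d')(K, g) = Mul(Add(K, -8), Pow(Add(g, g), -1)) = Mul(Add(-8, K), Pow(Mul(2, g), -1)) = Mul(Add(-8, K), Mul(Rational(1, 2), Pow(g, -1))) = Mul(Rational(1, 2), Pow(g, -1), Add(-8, K)))
Mul(Function('d')(-1, -6), Add(-65, 124)) = Mul(Mul(Rational(1, 2), Pow(-6, -1), Add(-8, -1)), Add(-65, 124)) = Mul(Mul(Rational(1, 2), Rational(-1, 6), -9), 59) = Mul(Rational(3, 4), 59) = Rational(177, 4)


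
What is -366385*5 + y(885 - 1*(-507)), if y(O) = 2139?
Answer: -1829786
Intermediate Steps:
-366385*5 + y(885 - 1*(-507)) = -366385*5 + 2139 = -1831925 + 2139 = -1829786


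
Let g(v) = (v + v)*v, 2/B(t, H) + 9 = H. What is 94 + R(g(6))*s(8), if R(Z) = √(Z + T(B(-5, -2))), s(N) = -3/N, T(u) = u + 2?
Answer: 94 - 3*√2233/44 ≈ 90.778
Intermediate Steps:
B(t, H) = 2/(-9 + H)
T(u) = 2 + u
g(v) = 2*v² (g(v) = (2*v)*v = 2*v²)
R(Z) = √(20/11 + Z) (R(Z) = √(Z + (2 + 2/(-9 - 2))) = √(Z + (2 + 2/(-11))) = √(Z + (2 + 2*(-1/11))) = √(Z + (2 - 2/11)) = √(Z + 20/11) = √(20/11 + Z))
94 + R(g(6))*s(8) = 94 + (√(220 + 121*(2*6²))/11)*(-3/8) = 94 + (√(220 + 121*(2*36))/11)*(-3*⅛) = 94 + (√(220 + 121*72)/11)*(-3/8) = 94 + (√(220 + 8712)/11)*(-3/8) = 94 + (√8932/11)*(-3/8) = 94 + ((2*√2233)/11)*(-3/8) = 94 + (2*√2233/11)*(-3/8) = 94 - 3*√2233/44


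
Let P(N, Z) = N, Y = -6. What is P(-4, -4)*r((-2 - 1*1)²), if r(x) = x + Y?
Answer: -12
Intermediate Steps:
r(x) = -6 + x (r(x) = x - 6 = -6 + x)
P(-4, -4)*r((-2 - 1*1)²) = -4*(-6 + (-2 - 1*1)²) = -4*(-6 + (-2 - 1)²) = -4*(-6 + (-3)²) = -4*(-6 + 9) = -4*3 = -12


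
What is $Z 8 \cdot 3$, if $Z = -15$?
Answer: $-360$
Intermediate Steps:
$Z 8 \cdot 3 = \left(-15\right) 8 \cdot 3 = \left(-120\right) 3 = -360$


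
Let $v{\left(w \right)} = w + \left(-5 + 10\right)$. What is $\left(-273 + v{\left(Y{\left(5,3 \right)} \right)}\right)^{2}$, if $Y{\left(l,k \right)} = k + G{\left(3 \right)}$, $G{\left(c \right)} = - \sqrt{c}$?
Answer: $\left(265 + \sqrt{3}\right)^{2} \approx 71146.0$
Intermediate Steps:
$Y{\left(l,k \right)} = k - \sqrt{3}$
$v{\left(w \right)} = 5 + w$ ($v{\left(w \right)} = w + 5 = 5 + w$)
$\left(-273 + v{\left(Y{\left(5,3 \right)} \right)}\right)^{2} = \left(-273 + \left(5 + \left(3 - \sqrt{3}\right)\right)\right)^{2} = \left(-273 + \left(8 - \sqrt{3}\right)\right)^{2} = \left(-265 - \sqrt{3}\right)^{2}$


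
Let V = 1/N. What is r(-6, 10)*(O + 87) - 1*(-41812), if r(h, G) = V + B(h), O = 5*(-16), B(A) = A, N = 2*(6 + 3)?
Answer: 751867/18 ≈ 41770.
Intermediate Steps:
N = 18 (N = 2*9 = 18)
V = 1/18 ≈ 0.055556
O = -80
r(h, G) = 1/18 + h
r(-6, 10)*(O + 87) - 1*(-41812) = (1/18 - 6)*(-80 + 87) - 1*(-41812) = -107/18*7 + 41812 = -749/18 + 41812 = 751867/18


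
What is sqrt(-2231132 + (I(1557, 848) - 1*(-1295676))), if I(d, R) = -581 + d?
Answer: 4*I*sqrt(58405) ≈ 966.69*I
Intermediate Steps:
sqrt(-2231132 + (I(1557, 848) - 1*(-1295676))) = sqrt(-2231132 + ((-581 + 1557) - 1*(-1295676))) = sqrt(-2231132 + (976 + 1295676)) = sqrt(-2231132 + 1296652) = sqrt(-934480) = 4*I*sqrt(58405)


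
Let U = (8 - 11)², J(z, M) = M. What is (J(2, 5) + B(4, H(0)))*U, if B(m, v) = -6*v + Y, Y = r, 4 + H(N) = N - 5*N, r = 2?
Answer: 279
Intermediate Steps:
H(N) = -4 - 4*N (H(N) = -4 + (N - 5*N) = -4 - 4*N)
Y = 2
U = 9 (U = (-3)² = 9)
B(m, v) = 2 - 6*v (B(m, v) = -6*v + 2 = 2 - 6*v)
(J(2, 5) + B(4, H(0)))*U = (5 + (2 - 6*(-4 - 4*0)))*9 = (5 + (2 - 6*(-4 + 0)))*9 = (5 + (2 - 6*(-4)))*9 = (5 + (2 + 24))*9 = (5 + 26)*9 = 31*9 = 279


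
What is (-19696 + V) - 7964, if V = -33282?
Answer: -60942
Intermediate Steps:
(-19696 + V) - 7964 = (-19696 - 33282) - 7964 = -52978 - 7964 = -60942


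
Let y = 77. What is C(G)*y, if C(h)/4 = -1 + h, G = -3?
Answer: -1232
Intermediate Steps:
C(h) = -4 + 4*h (C(h) = 4*(-1 + h) = -4 + 4*h)
C(G)*y = (-4 + 4*(-3))*77 = (-4 - 12)*77 = -16*77 = -1232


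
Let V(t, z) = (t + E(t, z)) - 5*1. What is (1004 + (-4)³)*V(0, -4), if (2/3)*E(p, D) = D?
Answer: -10340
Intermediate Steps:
E(p, D) = 3*D/2
V(t, z) = -5 + t + 3*z/2 (V(t, z) = (t + 3*z/2) - 5*1 = (t + 3*z/2) - 5 = -5 + t + 3*z/2)
(1004 + (-4)³)*V(0, -4) = (1004 + (-4)³)*(-5 + 0 + (3/2)*(-4)) = (1004 - 64)*(-5 + 0 - 6) = 940*(-11) = -10340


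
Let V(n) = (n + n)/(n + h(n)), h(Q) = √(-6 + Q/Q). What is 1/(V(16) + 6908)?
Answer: 90175/623105796 + 2*I*√5/778882245 ≈ 0.00014472 + 5.7417e-9*I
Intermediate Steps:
h(Q) = I*√5 (h(Q) = √(-6 + 1) = √(-5) = I*√5)
V(n) = 2*n/(n + I*√5) (V(n) = (n + n)/(n + I*√5) = (2*n)/(n + I*√5) = 2*n/(n + I*√5))
1/(V(16) + 6908) = 1/(2*16/(16 + I*√5) + 6908) = 1/(32/(16 + I*√5) + 6908) = 1/(6908 + 32/(16 + I*√5))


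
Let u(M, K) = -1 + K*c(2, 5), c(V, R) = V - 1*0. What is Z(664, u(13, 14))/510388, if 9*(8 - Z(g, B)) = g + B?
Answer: -619/4593492 ≈ -0.00013476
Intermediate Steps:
c(V, R) = V (c(V, R) = V + 0 = V)
u(M, K) = -1 + 2*K (u(M, K) = -1 + K*2 = -1 + 2*K)
Z(g, B) = 8 - B/9 - g/9 (Z(g, B) = 8 - (g + B)/9 = 8 - (B + g)/9 = 8 + (-B/9 - g/9) = 8 - B/9 - g/9)
Z(664, u(13, 14))/510388 = (8 - (-1 + 2*14)/9 - ⅑*664)/510388 = (8 - (-1 + 28)/9 - 664/9)*(1/510388) = (8 - ⅑*27 - 664/9)*(1/510388) = (8 - 3 - 664/9)*(1/510388) = -619/9*1/510388 = -619/4593492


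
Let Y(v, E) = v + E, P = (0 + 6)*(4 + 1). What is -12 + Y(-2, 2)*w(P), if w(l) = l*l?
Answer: -12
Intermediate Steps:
P = 30 (P = 6*5 = 30)
w(l) = l²
Y(v, E) = E + v
-12 + Y(-2, 2)*w(P) = -12 + (2 - 2)*30² = -12 + 0*900 = -12 + 0 = -12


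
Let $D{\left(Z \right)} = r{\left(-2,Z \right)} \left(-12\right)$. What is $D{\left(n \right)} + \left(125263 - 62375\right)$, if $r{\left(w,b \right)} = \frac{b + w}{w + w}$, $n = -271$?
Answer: $62069$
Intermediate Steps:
$r{\left(w,b \right)} = \frac{b + w}{2 w}$
$D{\left(Z \right)} = -6 + 3 Z$ ($D{\left(Z \right)} = \frac{Z - 2}{2 \left(-2\right)} \left(-12\right) = \frac{1}{2} \left(- \frac{1}{2}\right) \left(-2 + Z\right) \left(-12\right) = \left(\frac{1}{2} - \frac{Z}{4}\right) \left(-12\right) = -6 + 3 Z$)
$D{\left(n \right)} + \left(125263 - 62375\right) = \left(-6 + 3 \left(-271\right)\right) + \left(125263 - 62375\right) = \left(-6 - 813\right) + 62888 = -819 + 62888 = 62069$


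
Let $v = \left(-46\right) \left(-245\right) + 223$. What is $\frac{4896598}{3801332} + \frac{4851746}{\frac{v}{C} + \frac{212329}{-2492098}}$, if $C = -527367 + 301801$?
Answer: $- \frac{647966591337982197532797}{18183644425370206} \approx -3.5635 \cdot 10^{7}$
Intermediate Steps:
$C = -225566$
$v = 11493$ ($v = 11270 + 223 = 11493$)
$\frac{4896598}{3801332} + \frac{4851746}{\frac{v}{C} + \frac{212329}{-2492098}} = \frac{4896598}{3801332} + \frac{4851746}{\frac{11493}{-225566} + \frac{212329}{-2492098}} = 4896598 \cdot \frac{1}{3801332} + \frac{4851746}{11493 \left(- \frac{1}{225566}\right) + 212329 \left(- \frac{1}{2492098}\right)} = \frac{2448299}{1900666} + \frac{4851746}{- \frac{11493}{225566} - \frac{212329}{2492098}} = \frac{2448299}{1900666} + \frac{4851746}{- \frac{19133971382}{140533144367}} = \frac{2448299}{1900666} + 4851746 \left(- \frac{140533144367}{19133971382}\right) = \frac{2448299}{1900666} - \frac{340915560525007391}{9566985691} = - \frac{647966591337982197532797}{18183644425370206}$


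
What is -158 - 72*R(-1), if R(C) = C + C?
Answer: -14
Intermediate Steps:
R(C) = 2*C
-158 - 72*R(-1) = -158 - 144*(-1) = -158 - 72*(-2) = -158 + 144 = -14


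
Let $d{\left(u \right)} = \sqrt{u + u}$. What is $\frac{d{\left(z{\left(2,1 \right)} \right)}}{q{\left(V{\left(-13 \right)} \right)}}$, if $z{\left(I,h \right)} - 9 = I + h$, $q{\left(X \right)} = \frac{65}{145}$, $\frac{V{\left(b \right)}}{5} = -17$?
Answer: $\frac{58 \sqrt{6}}{13} \approx 10.928$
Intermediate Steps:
$V{\left(b \right)} = -85$ ($V{\left(b \right)} = 5 \left(-17\right) = -85$)
$q{\left(X \right)} = \frac{13}{29}$ ($q{\left(X \right)} = 65 \cdot \frac{1}{145} = \frac{13}{29}$)
$z{\left(I,h \right)} = 9 + I + h$ ($z{\left(I,h \right)} = 9 + \left(I + h\right) = 9 + I + h$)
$d{\left(u \right)} = \sqrt{2} \sqrt{u}$ ($d{\left(u \right)} = \sqrt{2 u} = \sqrt{2} \sqrt{u}$)
$\frac{d{\left(z{\left(2,1 \right)} \right)}}{q{\left(V{\left(-13 \right)} \right)}} = \frac{\sqrt{2} \sqrt{9 + 2 + 1}}{\frac{13}{29}} = \sqrt{2} \sqrt{12} \cdot \frac{29}{13} = \sqrt{2} \cdot 2 \sqrt{3} \cdot \frac{29}{13} = 2 \sqrt{6} \cdot \frac{29}{13} = \frac{58 \sqrt{6}}{13}$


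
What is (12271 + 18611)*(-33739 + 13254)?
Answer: -632617770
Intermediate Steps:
(12271 + 18611)*(-33739 + 13254) = 30882*(-20485) = -632617770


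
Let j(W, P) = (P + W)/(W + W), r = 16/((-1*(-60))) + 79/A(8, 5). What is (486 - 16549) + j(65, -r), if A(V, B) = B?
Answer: -15661058/975 ≈ -16063.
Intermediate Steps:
r = 241/15 (r = 16/((-1*(-60))) + 79/5 = 16/60 + 79*(⅕) = 16*(1/60) + 79/5 = 4/15 + 79/5 = 241/15 ≈ 16.067)
j(W, P) = (P + W)/(2*W) (j(W, P) = (P + W)/((2*W)) = (P + W)*(1/(2*W)) = (P + W)/(2*W))
(486 - 16549) + j(65, -r) = (486 - 16549) + (½)*(-1*241/15 + 65)/65 = -16063 + (½)*(1/65)*(-241/15 + 65) = -16063 + (½)*(1/65)*(734/15) = -16063 + 367/975 = -15661058/975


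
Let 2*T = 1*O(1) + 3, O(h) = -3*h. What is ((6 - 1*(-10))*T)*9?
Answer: 0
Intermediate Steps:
T = 0 (T = (1*(-3*1) + 3)/2 = (1*(-3) + 3)/2 = (-3 + 3)/2 = (1/2)*0 = 0)
((6 - 1*(-10))*T)*9 = ((6 - 1*(-10))*0)*9 = ((6 + 10)*0)*9 = (16*0)*9 = 0*9 = 0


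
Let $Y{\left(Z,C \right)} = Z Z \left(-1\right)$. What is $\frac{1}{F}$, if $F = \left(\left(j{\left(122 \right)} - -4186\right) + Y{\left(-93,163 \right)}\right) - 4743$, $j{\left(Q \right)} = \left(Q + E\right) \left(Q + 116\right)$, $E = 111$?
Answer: $\frac{1}{46248} \approx 2.1623 \cdot 10^{-5}$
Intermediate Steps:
$Y{\left(Z,C \right)} = - Z^{2}$ ($Y{\left(Z,C \right)} = Z^{2} \left(-1\right) = - Z^{2}$)
$j{\left(Q \right)} = \left(111 + Q\right) \left(116 + Q\right)$ ($j{\left(Q \right)} = \left(Q + 111\right) \left(Q + 116\right) = \left(111 + Q\right) \left(116 + Q\right)$)
$F = 46248$ ($F = \left(\left(\left(12876 + 122^{2} + 227 \cdot 122\right) - -4186\right) - \left(-93\right)^{2}\right) - 4743 = \left(\left(\left(12876 + 14884 + 27694\right) + 4186\right) - 8649\right) - 4743 = \left(\left(55454 + 4186\right) - 8649\right) - 4743 = \left(59640 - 8649\right) - 4743 = 50991 - 4743 = 46248$)
$\frac{1}{F} = \frac{1}{46248}$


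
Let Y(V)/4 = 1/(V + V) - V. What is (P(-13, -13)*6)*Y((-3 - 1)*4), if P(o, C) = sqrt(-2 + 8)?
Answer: 1533*sqrt(6)/4 ≈ 938.77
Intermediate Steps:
P(o, C) = sqrt(6)
Y(V) = -4*V + 2/V (Y(V) = 4*(1/(V + V) - V) = 4*(1/(2*V) - V) = -4*V + 2/V)
(P(-13, -13)*6)*Y((-3 - 1)*4) = (sqrt(6)*6)*(-4*(-3 - 1)*4 + 2/(((-3 - 1)*4))) = (6*sqrt(6))*(-(-16)*4 + 2/((-4*4))) = (6*sqrt(6))*(-4*(-16) + 2/(-16)) = (6*sqrt(6))*(64 + 2*(-1/16)) = (6*sqrt(6))*(64 - 1/8) = (6*sqrt(6))*(511/8) = 1533*sqrt(6)/4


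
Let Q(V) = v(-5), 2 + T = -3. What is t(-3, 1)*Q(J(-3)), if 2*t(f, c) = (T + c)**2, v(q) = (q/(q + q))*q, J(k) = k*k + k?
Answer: -20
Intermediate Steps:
T = -5 (T = -2 - 3 = -5)
J(k) = k + k**2 (J(k) = k**2 + k = k + k**2)
v(q) = q/2 (v(q) = (q/((2*q)))*q = ((1/(2*q))*q)*q = q/2)
t(f, c) = (-5 + c)**2/2
Q(V) = -5/2 (Q(V) = (1/2)*(-5) = -5/2)
t(-3, 1)*Q(J(-3)) = ((-5 + 1)**2/2)*(-5/2) = ((1/2)*(-4)**2)*(-5/2) = ((1/2)*16)*(-5/2) = 8*(-5/2) = -20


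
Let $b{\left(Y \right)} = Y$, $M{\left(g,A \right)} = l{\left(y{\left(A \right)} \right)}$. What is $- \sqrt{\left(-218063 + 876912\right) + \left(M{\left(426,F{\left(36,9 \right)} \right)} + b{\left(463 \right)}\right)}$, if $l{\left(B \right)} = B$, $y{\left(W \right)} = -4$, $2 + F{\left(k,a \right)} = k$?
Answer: $- 2 \sqrt{164827} \approx -811.98$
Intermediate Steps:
$F{\left(k,a \right)} = -2 + k$
$M{\left(g,A \right)} = -4$
$- \sqrt{\left(-218063 + 876912\right) + \left(M{\left(426,F{\left(36,9 \right)} \right)} + b{\left(463 \right)}\right)} = - \sqrt{\left(-218063 + 876912\right) + \left(-4 + 463\right)} = - \sqrt{658849 + 459} = - \sqrt{659308} = - 2 \sqrt{164827}$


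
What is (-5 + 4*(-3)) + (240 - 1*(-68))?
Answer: 291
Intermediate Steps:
(-5 + 4*(-3)) + (240 - 1*(-68)) = (-5 - 12) + (240 + 68) = -17 + 308 = 291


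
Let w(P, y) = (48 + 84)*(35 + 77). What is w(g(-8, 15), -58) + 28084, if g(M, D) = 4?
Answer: 42868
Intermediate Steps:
w(P, y) = 14784 (w(P, y) = 132*112 = 14784)
w(g(-8, 15), -58) + 28084 = 14784 + 28084 = 42868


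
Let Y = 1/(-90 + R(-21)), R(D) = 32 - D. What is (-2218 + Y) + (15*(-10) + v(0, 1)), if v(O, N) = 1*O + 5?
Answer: -87432/37 ≈ -2363.0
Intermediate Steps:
v(O, N) = 5 + O (v(O, N) = O + 5 = 5 + O)
Y = -1/37 (Y = 1/(-90 + (32 - 1*(-21))) = 1/(-90 + (32 + 21)) = 1/(-90 + 53) = 1/(-37) = -1/37 ≈ -0.027027)
(-2218 + Y) + (15*(-10) + v(0, 1)) = (-2218 - 1/37) + (15*(-10) + (5 + 0)) = -82067/37 + (-150 + 5) = -82067/37 - 145 = -87432/37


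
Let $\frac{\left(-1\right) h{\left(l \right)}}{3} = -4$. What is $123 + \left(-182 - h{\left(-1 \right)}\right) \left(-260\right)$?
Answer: $50563$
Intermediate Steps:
$h{\left(l \right)} = 12$ ($h{\left(l \right)} = \left(-3\right) \left(-4\right) = 12$)
$123 + \left(-182 - h{\left(-1 \right)}\right) \left(-260\right) = 123 + \left(-182 - 12\right) \left(-260\right) = 123 - -50440 = 123 + 50440 = 50563$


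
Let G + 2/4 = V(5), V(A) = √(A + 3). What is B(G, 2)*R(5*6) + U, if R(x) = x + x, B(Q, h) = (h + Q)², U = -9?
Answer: 606 + 360*√2 ≈ 1115.1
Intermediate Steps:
V(A) = √(3 + A)
G = -½ + 2*√2 (G = -½ + √(3 + 5) = -½ + √8 = -½ + 2*√2 ≈ 2.3284)
B(Q, h) = (Q + h)²
R(x) = 2*x
B(G, 2)*R(5*6) + U = ((-½ + 2*√2) + 2)²*(2*(5*6)) - 9 = (3/2 + 2*√2)²*(2*30) - 9 = (3/2 + 2*√2)²*60 - 9 = 60*(3/2 + 2*√2)² - 9 = -9 + 60*(3/2 + 2*√2)²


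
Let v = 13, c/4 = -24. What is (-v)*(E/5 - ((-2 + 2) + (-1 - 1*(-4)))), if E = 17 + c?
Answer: 1222/5 ≈ 244.40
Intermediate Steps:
c = -96 (c = 4*(-24) = -96)
E = -79 (E = 17 - 96 = -79)
(-v)*(E/5 - ((-2 + 2) + (-1 - 1*(-4)))) = (-1*13)*(-79/5 - ((-2 + 2) + (-1 - 1*(-4)))) = -13*(-79*⅕ - (0 + (-1 + 4))) = -13*(-79/5 - (0 + 3)) = -13*(-79/5 - 1*3) = -13*(-79/5 - 3) = -13*(-94/5) = 1222/5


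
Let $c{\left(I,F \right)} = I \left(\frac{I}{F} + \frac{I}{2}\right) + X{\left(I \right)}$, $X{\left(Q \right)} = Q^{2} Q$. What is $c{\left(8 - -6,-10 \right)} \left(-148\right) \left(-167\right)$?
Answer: $\frac{348792192}{5} \approx 6.9758 \cdot 10^{7}$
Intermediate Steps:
$X{\left(Q \right)} = Q^{3}$
$c{\left(I,F \right)} = I^{3} + I \left(\frac{I}{2} + \frac{I}{F}\right)$ ($c{\left(I,F \right)} = I \left(\frac{I}{F} + \frac{I}{2}\right) + I^{3} = I \left(\frac{I}{2} + \frac{I}{F}\right) + I^{3} = I^{3} + I \left(\frac{I}{2} + \frac{I}{F}\right)$)
$c{\left(8 - -6,-10 \right)} \left(-148\right) \left(-167\right) = \left(\left(8 - -6\right)^{3} + \frac{\left(8 - -6\right)^{2}}{2} + \frac{\left(8 - -6\right)^{2}}{-10}\right) \left(-148\right) \left(-167\right) = \left(\left(8 + 6\right)^{3} + \frac{\left(8 + 6\right)^{2}}{2} - \frac{\left(8 + 6\right)^{2}}{10}\right) \left(-148\right) \left(-167\right) = \left(14^{3} + \frac{14^{2}}{2} - \frac{14^{2}}{10}\right) \left(-148\right) \left(-167\right) = \left(2744 + \frac{1}{2} \cdot 196 - \frac{98}{5}\right) \left(-148\right) \left(-167\right) = \left(2744 + 98 - \frac{98}{5}\right) \left(-148\right) \left(-167\right) = \frac{14112}{5} \left(-148\right) \left(-167\right) = \left(- \frac{2088576}{5}\right) \left(-167\right) = \frac{348792192}{5}$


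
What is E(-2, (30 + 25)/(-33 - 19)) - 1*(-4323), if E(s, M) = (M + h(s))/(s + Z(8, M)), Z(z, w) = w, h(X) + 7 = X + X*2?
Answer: 688088/159 ≈ 4327.6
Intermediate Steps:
h(X) = -7 + 3*X (h(X) = -7 + (X + X*2) = -7 + (X + 2*X) = -7 + 3*X)
E(s, M) = (-7 + M + 3*s)/(M + s) (E(s, M) = (M + (-7 + 3*s))/(s + M) = (-7 + M + 3*s)/(M + s))
E(-2, (30 + 25)/(-33 - 19)) - 1*(-4323) = (-7 + (30 + 25)/(-33 - 19) + 3*(-2))/((30 + 25)/(-33 - 19) - 2) - 1*(-4323) = (-7 + 55/(-52) - 6)/(55/(-52) - 2) + 4323 = (-7 + 55*(-1/52) - 6)/(55*(-1/52) - 2) + 4323 = (-7 - 55/52 - 6)/(-55/52 - 2) + 4323 = -731/52/(-159/52) + 4323 = -52/159*(-731/52) + 4323 = 731/159 + 4323 = 688088/159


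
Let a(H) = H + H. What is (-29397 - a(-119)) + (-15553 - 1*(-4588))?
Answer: -40124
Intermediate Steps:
a(H) = 2*H
(-29397 - a(-119)) + (-15553 - 1*(-4588)) = (-29397 - 2*(-119)) + (-15553 - 1*(-4588)) = (-29397 - 1*(-238)) + (-15553 + 4588) = (-29397 + 238) - 10965 = -29159 - 10965 = -40124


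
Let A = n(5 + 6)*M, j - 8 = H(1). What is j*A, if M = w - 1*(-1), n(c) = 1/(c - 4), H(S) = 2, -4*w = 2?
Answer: 5/7 ≈ 0.71429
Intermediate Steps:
w = -½ (w = -¼*2 = -½ ≈ -0.50000)
j = 10 (j = 8 + 2 = 10)
n(c) = 1/(-4 + c)
M = ½ (M = -½ - 1*(-1) = -½ + 1 = ½ ≈ 0.50000)
A = 1/14 (A = (½)/(-4 + (5 + 6)) = (½)/(-4 + 11) = (½)/7 = (⅐)*(½) = 1/14 ≈ 0.071429)
j*A = 10*(1/14) = 5/7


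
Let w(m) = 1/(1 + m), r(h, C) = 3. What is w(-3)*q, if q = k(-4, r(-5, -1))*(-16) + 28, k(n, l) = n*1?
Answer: -46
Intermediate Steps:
k(n, l) = n
q = 92 (q = -4*(-16) + 28 = 64 + 28 = 92)
w(-3)*q = 92/(1 - 3) = 92/(-2) = -½*92 = -46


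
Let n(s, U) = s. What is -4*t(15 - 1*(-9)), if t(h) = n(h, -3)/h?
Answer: -4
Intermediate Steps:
t(h) = 1 (t(h) = h/h = 1)
-4*t(15 - 1*(-9)) = -4*1 = -4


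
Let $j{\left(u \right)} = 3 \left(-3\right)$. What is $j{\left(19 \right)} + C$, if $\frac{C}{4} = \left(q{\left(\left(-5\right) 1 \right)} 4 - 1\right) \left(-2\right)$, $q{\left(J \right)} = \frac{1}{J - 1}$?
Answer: $\frac{13}{3} \approx 4.3333$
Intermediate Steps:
$q{\left(J \right)} = \frac{1}{-1 + J}$
$j{\left(u \right)} = -9$
$C = \frac{40}{3}$ ($C = 4 \left(\frac{1}{-1 - 5} \cdot 4 - 1\right) \left(-2\right) = 4 \left(\frac{1}{-6} \cdot 4 - 1\right) \left(-2\right) = 4 \left(\left(- \frac{1}{6}\right) 4 - 1\right) \left(-2\right) = 4 \left(- \frac{2}{3} - 1\right) \left(-2\right) = 4 \left(\left(- \frac{5}{3}\right) \left(-2\right)\right) = 4 \cdot \frac{10}{3} = \frac{40}{3} \approx 13.333$)
$j{\left(19 \right)} + C = -9 + \frac{40}{3} = \frac{13}{3}$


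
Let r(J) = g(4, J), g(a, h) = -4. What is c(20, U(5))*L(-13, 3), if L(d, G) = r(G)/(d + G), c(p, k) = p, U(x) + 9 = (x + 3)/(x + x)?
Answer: 8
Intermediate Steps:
U(x) = -9 + (3 + x)/(2*x) (U(x) = -9 + (x + 3)/(x + x) = -9 + (3 + x)/((2*x)) = -9 + (3 + x)*(1/(2*x)) = -9 + (3 + x)/(2*x))
r(J) = -4
L(d, G) = -4/(G + d) (L(d, G) = -4/(d + G) = -4/(G + d))
c(20, U(5))*L(-13, 3) = 20*(-4/(3 - 13)) = 20*(-4/(-10)) = 20*(-4*(-⅒)) = 20*(⅖) = 8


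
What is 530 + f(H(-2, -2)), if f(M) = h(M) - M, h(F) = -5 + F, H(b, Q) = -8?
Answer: 525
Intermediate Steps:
f(M) = -5 (f(M) = (-5 + M) - M = -5)
530 + f(H(-2, -2)) = 530 - 5 = 525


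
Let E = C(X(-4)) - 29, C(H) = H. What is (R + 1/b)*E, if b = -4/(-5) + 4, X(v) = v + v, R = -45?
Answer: 39775/24 ≈ 1657.3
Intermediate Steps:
X(v) = 2*v
b = 24/5 (b = -⅕*(-4) + 4 = ⅘ + 4 = 24/5 ≈ 4.8000)
E = -37 (E = 2*(-4) - 29 = -8 - 29 = -37)
(R + 1/b)*E = (-45 + 1/(24/5))*(-37) = (-45 + 5/24)*(-37) = -1075/24*(-37) = 39775/24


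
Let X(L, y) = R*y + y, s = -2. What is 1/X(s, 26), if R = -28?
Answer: -1/702 ≈ -0.0014245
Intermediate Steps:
X(L, y) = -27*y (X(L, y) = -28*y + y = -27*y)
1/X(s, 26) = 1/(-27*26) = 1/(-702) = -1/702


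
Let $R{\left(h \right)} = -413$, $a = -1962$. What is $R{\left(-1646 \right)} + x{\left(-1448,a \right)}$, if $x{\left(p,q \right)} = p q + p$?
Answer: $2839115$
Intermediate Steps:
$x{\left(p,q \right)} = p + p q$
$R{\left(-1646 \right)} + x{\left(-1448,a \right)} = -413 - 1448 \left(1 - 1962\right) = -413 - -2839528 = -413 + 2839528 = 2839115$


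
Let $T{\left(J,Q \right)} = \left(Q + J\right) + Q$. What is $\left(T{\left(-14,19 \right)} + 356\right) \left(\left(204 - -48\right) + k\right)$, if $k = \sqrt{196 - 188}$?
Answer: $95760 + 760 \sqrt{2} \approx 96835.0$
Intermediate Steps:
$T{\left(J,Q \right)} = J + 2 Q$ ($T{\left(J,Q \right)} = \left(J + Q\right) + Q = J + 2 Q$)
$k = 2 \sqrt{2}$ ($k = \sqrt{196 - 188} = \sqrt{8} = 2 \sqrt{2} \approx 2.8284$)
$\left(T{\left(-14,19 \right)} + 356\right) \left(\left(204 - -48\right) + k\right) = \left(\left(-14 + 2 \cdot 19\right) + 356\right) \left(\left(204 - -48\right) + 2 \sqrt{2}\right) = \left(\left(-14 + 38\right) + 356\right) \left(\left(204 + 48\right) + 2 \sqrt{2}\right) = \left(24 + 356\right) \left(252 + 2 \sqrt{2}\right) = 380 \left(252 + 2 \sqrt{2}\right) = 95760 + 760 \sqrt{2}$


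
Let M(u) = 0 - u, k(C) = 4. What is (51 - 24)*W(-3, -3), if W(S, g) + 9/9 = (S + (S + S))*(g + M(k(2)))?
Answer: 1674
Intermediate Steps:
M(u) = -u
W(S, g) = -1 + 3*S*(-4 + g) (W(S, g) = -1 + (S + (S + S))*(g - 1*4) = -1 + (S + 2*S)*(g - 4) = -1 + (3*S)*(-4 + g) = -1 + 3*S*(-4 + g))
(51 - 24)*W(-3, -3) = (51 - 24)*(-1 - 12*(-3) + 3*(-3)*(-3)) = 27*(-1 + 36 + 27) = 27*62 = 1674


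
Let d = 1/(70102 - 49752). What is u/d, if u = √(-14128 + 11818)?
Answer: 20350*I*√2310 ≈ 9.7807e+5*I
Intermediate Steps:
u = I*√2310 (u = √(-2310) = I*√2310 ≈ 48.062*I)
d = 1/20350 ≈ 4.9140e-5
u/d = (I*√2310)/(1/20350) = (I*√2310)*20350 = 20350*I*√2310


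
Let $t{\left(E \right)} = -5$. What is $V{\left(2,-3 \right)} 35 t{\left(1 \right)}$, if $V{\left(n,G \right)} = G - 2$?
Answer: $875$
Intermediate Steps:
$V{\left(n,G \right)} = -2 + G$ ($V{\left(n,G \right)} = G - 2 = -2 + G$)
$V{\left(2,-3 \right)} 35 t{\left(1 \right)} = \left(-2 - 3\right) 35 \left(-5\right) = \left(-5\right) 35 \left(-5\right) = \left(-175\right) \left(-5\right) = 875$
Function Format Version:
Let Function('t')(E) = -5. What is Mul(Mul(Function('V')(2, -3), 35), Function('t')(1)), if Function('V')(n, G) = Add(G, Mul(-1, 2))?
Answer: 875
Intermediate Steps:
Function('V')(n, G) = Add(-2, G) (Function('V')(n, G) = Add(G, -2) = Add(-2, G))
Mul(Mul(Function('V')(2, -3), 35), Function('t')(1)) = Mul(Mul(Add(-2, -3), 35), -5) = Mul(Mul(-5, 35), -5) = Mul(-175, -5) = 875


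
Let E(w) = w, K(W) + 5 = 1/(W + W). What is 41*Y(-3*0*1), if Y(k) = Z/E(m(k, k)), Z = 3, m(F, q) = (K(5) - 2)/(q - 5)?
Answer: 2050/23 ≈ 89.130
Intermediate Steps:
K(W) = -5 + 1/(2*W) (K(W) = -5 + 1/(W + W) = -5 + 1/(2*W))
m(F, q) = -69/(10*(-5 + q)) (m(F, q) = ((-5 + (1/2)/5) - 2)/(q - 5) = ((-5 + (1/2)*(1/5)) - 2)/(-5 + q) = ((-5 + 1/10) - 2)/(-5 + q) = (-49/10 - 2)/(-5 + q) = -69/(10*(-5 + q)))
Y(k) = 50/23 - 10*k/23 (Y(k) = 3/((-69/(-50 + 10*k))) = 3*(50/69 - 10*k/69) = 50/23 - 10*k/23)
41*Y(-3*0*1) = 41*(50/23 - 10*(-3*0)/23) = 41*(50/23 - 0) = 41*(50/23 - 10/23*0) = 41*(50/23 + 0) = 41*(50/23) = 2050/23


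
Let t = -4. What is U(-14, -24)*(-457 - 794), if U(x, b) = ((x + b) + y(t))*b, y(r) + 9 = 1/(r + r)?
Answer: -1414881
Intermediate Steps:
y(r) = -9 + 1/(2*r) (y(r) = -9 + 1/(r + r) = -9 + 1/(2*r))
U(x, b) = b*(-73/8 + b + x) (U(x, b) = ((x + b) + (-9 + (1/2)/(-4)))*b = ((b + x) + (-9 + (1/2)*(-1/4)))*b = ((b + x) + (-9 - 1/8))*b = ((b + x) - 73/8)*b = (-73/8 + b + x)*b = b*(-73/8 + b + x))
U(-14, -24)*(-457 - 794) = ((1/8)*(-24)*(-73 + 8*(-24) + 8*(-14)))*(-457 - 794) = ((1/8)*(-24)*(-73 - 192 - 112))*(-1251) = ((1/8)*(-24)*(-377))*(-1251) = 1131*(-1251) = -1414881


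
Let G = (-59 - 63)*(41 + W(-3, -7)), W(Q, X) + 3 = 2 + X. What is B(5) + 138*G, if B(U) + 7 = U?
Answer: -555590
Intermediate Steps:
W(Q, X) = -1 + X (W(Q, X) = -3 + (2 + X) = -1 + X)
G = -4026 (G = (-59 - 63)*(41 + (-1 - 7)) = -122*(41 - 8) = -122*33 = -4026)
B(U) = -7 + U
B(5) + 138*G = (-7 + 5) + 138*(-4026) = -2 - 555588 = -555590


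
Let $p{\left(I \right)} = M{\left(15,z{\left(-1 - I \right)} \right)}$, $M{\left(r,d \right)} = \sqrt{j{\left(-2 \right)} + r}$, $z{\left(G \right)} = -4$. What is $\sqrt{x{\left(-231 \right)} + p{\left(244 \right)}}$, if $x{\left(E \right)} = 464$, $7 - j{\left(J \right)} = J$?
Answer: $\sqrt{464 + 2 \sqrt{6}} \approx 21.654$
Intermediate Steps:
$j{\left(J \right)} = 7 - J$
$M{\left(r,d \right)} = \sqrt{9 + r}$ ($M{\left(r,d \right)} = \sqrt{\left(7 - -2\right) + r} = \sqrt{\left(7 + 2\right) + r} = \sqrt{9 + r}$)
$p{\left(I \right)} = 2 \sqrt{6}$ ($p{\left(I \right)} = \sqrt{9 + 15} = \sqrt{24} = 2 \sqrt{6}$)
$\sqrt{x{\left(-231 \right)} + p{\left(244 \right)}} = \sqrt{464 + 2 \sqrt{6}}$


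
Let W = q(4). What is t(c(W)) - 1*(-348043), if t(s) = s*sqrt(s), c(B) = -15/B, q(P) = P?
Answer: 348043 - 15*I*sqrt(15)/8 ≈ 3.4804e+5 - 7.2618*I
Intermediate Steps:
W = 4
t(s) = s**(3/2)
t(c(W)) - 1*(-348043) = (-15/4)**(3/2) - 1*(-348043) = (-15*1/4)**(3/2) + 348043 = (-15/4)**(3/2) + 348043 = -15*I*sqrt(15)/8 + 348043 = 348043 - 15*I*sqrt(15)/8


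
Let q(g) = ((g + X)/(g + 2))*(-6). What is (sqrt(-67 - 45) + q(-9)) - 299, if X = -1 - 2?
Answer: -2165/7 + 4*I*sqrt(7) ≈ -309.29 + 10.583*I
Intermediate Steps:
X = -3
q(g) = -6*(-3 + g)/(2 + g) (q(g) = ((g - 3)/(g + 2))*(-6) = ((-3 + g)/(2 + g))*(-6) = -6*(-3 + g)/(2 + g))
(sqrt(-67 - 45) + q(-9)) - 299 = (sqrt(-67 - 45) + 6*(3 - 1*(-9))/(2 - 9)) - 299 = (sqrt(-112) + 6*(3 + 9)/(-7)) - 299 = (4*I*sqrt(7) + 6*(-1/7)*12) - 299 = (4*I*sqrt(7) - 72/7) - 299 = (-72/7 + 4*I*sqrt(7)) - 299 = -2165/7 + 4*I*sqrt(7)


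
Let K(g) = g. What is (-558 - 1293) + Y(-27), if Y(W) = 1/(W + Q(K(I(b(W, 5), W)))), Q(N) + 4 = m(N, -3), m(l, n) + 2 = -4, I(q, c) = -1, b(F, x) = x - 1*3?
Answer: -68488/37 ≈ -1851.0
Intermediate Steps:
b(F, x) = -3 + x (b(F, x) = x - 3 = -3 + x)
m(l, n) = -6 (m(l, n) = -2 - 4 = -6)
Q(N) = -10 (Q(N) = -4 - 6 = -10)
Y(W) = 1/(-10 + W) (Y(W) = 1/(W - 10) = 1/(-10 + W))
(-558 - 1293) + Y(-27) = (-558 - 1293) + 1/(-10 - 27) = -1851 + 1/(-37) = -1851 - 1/37 = -68488/37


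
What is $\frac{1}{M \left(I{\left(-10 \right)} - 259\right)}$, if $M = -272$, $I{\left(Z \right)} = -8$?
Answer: $\frac{1}{72624} \approx 1.377 \cdot 10^{-5}$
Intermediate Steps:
$\frac{1}{M \left(I{\left(-10 \right)} - 259\right)} = \frac{1}{\left(-272\right) \left(-8 - 259\right)} = \frac{1}{\left(-272\right) \left(-267\right)} = \frac{1}{72624}$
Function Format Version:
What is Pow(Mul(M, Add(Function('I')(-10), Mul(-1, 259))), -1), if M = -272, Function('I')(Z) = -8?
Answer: Rational(1, 72624) ≈ 1.3770e-5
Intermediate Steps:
Pow(Mul(M, Add(Function('I')(-10), Mul(-1, 259))), -1) = Pow(Mul(-272, Add(-8, Mul(-1, 259))), -1) = Pow(Mul(-272, Add(-8, -259)), -1) = Pow(Mul(-272, -267), -1) = Pow(72624, -1) = Rational(1, 72624)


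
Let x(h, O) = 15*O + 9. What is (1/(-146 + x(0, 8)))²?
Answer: 1/289 ≈ 0.0034602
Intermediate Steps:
x(h, O) = 9 + 15*O
(1/(-146 + x(0, 8)))² = (1/(-146 + (9 + 15*8)))² = (1/(-146 + (9 + 120)))² = (1/(-146 + 129))² = (1/(-17))² = (-1/17)² = 1/289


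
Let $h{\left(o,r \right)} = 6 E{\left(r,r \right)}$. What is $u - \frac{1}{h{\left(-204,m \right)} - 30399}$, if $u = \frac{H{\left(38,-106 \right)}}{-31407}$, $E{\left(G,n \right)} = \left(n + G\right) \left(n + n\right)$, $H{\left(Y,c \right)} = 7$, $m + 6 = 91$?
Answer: $- \frac{344138}{1497077469} \approx -0.00022987$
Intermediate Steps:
$m = 85$ ($m = -6 + 91 = 85$)
$E{\left(G,n \right)} = 2 n \left(G + n\right)$ ($E{\left(G,n \right)} = \left(G + n\right) 2 n = 2 n \left(G + n\right)$)
$h{\left(o,r \right)} = 24 r^{2}$ ($h{\left(o,r \right)} = 6 \cdot 2 r \left(r + r\right) = 6 \cdot 2 r 2 r = 6 \cdot 4 r^{2} = 24 r^{2}$)
$u = - \frac{7}{31407}$ ($u = \frac{7}{-31407} = 7 \left(- \frac{1}{31407}\right) = - \frac{7}{31407} \approx -0.00022288$)
$u - \frac{1}{h{\left(-204,m \right)} - 30399} = - \frac{7}{31407} - \frac{1}{24 \cdot 85^{2} - 30399} = - \frac{7}{31407} - \frac{1}{24 \cdot 7225 - 30399} = - \frac{7}{31407} - \frac{1}{173400 - 30399} = - \frac{7}{31407} - \frac{1}{143001} = - \frac{344138}{1497077469}$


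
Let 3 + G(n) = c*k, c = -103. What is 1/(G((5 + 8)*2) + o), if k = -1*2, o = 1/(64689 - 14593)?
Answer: 50096/10169489 ≈ 0.0049261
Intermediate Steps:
o = 1/50096 ≈ 1.9962e-5
k = -2
G(n) = 203 (G(n) = -3 - 103*(-2) = -3 + 206 = 203)
1/(G((5 + 8)*2) + o) = 1/(203 + 1/50096) = 1/(10169489/50096) = 50096/10169489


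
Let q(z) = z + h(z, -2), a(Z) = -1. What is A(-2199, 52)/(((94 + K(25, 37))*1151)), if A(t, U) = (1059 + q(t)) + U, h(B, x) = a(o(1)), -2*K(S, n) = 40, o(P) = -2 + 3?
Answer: -1089/85174 ≈ -0.012786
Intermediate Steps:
o(P) = 1
K(S, n) = -20 (K(S, n) = -1/2*40 = -20)
h(B, x) = -1
q(z) = -1 + z (q(z) = z - 1 = -1 + z)
A(t, U) = 1058 + U + t (A(t, U) = (1059 + (-1 + t)) + U = (1058 + t) + U = 1058 + U + t)
A(-2199, 52)/(((94 + K(25, 37))*1151)) = (1058 + 52 - 2199)/(((94 - 20)*1151)) = -1089/(74*1151) = -1089/85174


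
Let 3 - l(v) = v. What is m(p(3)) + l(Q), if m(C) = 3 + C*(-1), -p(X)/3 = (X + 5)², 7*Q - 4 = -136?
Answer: 1518/7 ≈ 216.86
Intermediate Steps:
Q = -132/7 (Q = 4/7 + (⅐)*(-136) = 4/7 - 136/7 = -132/7 ≈ -18.857)
l(v) = 3 - v
p(X) = -3*(5 + X)² (p(X) = -3*(X + 5)² = -3*(5 + X)²)
m(C) = 3 - C
m(p(3)) + l(Q) = (3 - (-3)*(5 + 3)²) + (3 - 1*(-132/7)) = (3 - (-3)*8²) + (3 + 132/7) = (3 - (-3)*64) + 153/7 = (3 - 1*(-192)) + 153/7 = (3 + 192) + 153/7 = 195 + 153/7 = 1518/7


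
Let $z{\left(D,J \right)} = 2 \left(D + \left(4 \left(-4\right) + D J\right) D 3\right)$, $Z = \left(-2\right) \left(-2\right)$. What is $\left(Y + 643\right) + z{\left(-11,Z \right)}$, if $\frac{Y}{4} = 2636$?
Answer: $15125$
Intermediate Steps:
$Z = 4$
$Y = 10544$ ($Y = 4 \cdot 2636 = 10544$)
$z{\left(D,J \right)} = 2 D + 6 D \left(-16 + D J\right)$ ($z{\left(D,J \right)} = 2 \left(D + \left(-16 + D J\right) D 3\right) = 2 \left(D + D \left(-16 + D J\right) 3\right) = 2 \left(D + 3 D \left(-16 + D J\right)\right) = 2 D + 6 D \left(-16 + D J\right)$)
$\left(Y + 643\right) + z{\left(-11,Z \right)} = \left(10544 + 643\right) + 2 \left(-11\right) \left(-47 + 3 \left(-11\right) 4\right) = 11187 + 2 \left(-11\right) \left(-47 - 132\right) = 11187 + 2 \left(-11\right) \left(-179\right) = 11187 + 3938 = 15125$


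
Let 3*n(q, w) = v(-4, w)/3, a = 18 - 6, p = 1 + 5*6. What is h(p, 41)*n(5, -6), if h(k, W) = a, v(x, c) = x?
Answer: -16/3 ≈ -5.3333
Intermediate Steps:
p = 31 (p = 1 + 30 = 31)
a = 12
h(k, W) = 12
n(q, w) = -4/9 (n(q, w) = (-4/3)/3 = (-4*1/3)/3 = (1/3)*(-4/3) = -4/9)
h(p, 41)*n(5, -6) = 12*(-4/9) = -16/3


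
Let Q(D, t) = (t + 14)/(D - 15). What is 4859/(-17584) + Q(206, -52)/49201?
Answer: -45662591061/165243723344 ≈ -0.27633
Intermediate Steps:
Q(D, t) = (14 + t)/(-15 + D)
4859/(-17584) + Q(206, -52)/49201 = 4859/(-17584) + ((14 - 52)/(-15 + 206))/49201 = 4859*(-1/17584) + (-38/191)*(1/49201) = -4859/17584 + ((1/191)*(-38))*(1/49201) = -4859/17584 - 38/191*1/49201 = -4859/17584 - 38/9397391 = -45662591061/165243723344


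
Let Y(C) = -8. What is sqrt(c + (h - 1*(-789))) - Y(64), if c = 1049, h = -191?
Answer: 8 + 3*sqrt(183) ≈ 48.583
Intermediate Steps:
sqrt(c + (h - 1*(-789))) - Y(64) = sqrt(1049 + (-191 - 1*(-789))) - 1*(-8) = sqrt(1049 + (-191 + 789)) + 8 = sqrt(1049 + 598) + 8 = sqrt(1647) + 8 = 3*sqrt(183) + 8 = 8 + 3*sqrt(183)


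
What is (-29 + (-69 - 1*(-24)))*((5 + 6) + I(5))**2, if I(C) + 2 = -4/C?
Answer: -124394/25 ≈ -4975.8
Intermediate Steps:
I(C) = -2 - 4/C
(-29 + (-69 - 1*(-24)))*((5 + 6) + I(5))**2 = (-29 + (-69 - 1*(-24)))*((5 + 6) + (-2 - 4/5))**2 = (-29 + (-69 + 24))*(11 + (-2 - 4*1/5))**2 = (-29 - 45)*(11 + (-2 - 4/5))**2 = -74*(11 - 14/5)**2 = -74*(41/5)**2 = -74*1681/25 = -124394/25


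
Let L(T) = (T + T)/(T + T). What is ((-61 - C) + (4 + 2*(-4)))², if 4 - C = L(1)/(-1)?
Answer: 4900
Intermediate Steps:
L(T) = 1 (L(T) = (2*T)/((2*T)) = (2*T)*(1/(2*T)) = 1)
C = 5 (C = 4 - 1/(-1) = 4 - (-1) = 4 - 1*(-1) = 4 + 1 = 5)
((-61 - C) + (4 + 2*(-4)))² = ((-61 - 1*5) + (4 + 2*(-4)))² = ((-61 - 5) + (4 - 8))² = (-66 - 4)² = (-70)² = 4900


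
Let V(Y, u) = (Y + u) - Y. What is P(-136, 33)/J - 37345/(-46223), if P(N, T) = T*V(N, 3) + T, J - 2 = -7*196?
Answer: 22530607/31662755 ≈ 0.71158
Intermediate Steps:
J = -1370 (J = 2 - 7*196 = 2 - 1372 = -1370)
V(Y, u) = u
P(N, T) = 4*T (P(N, T) = T*3 + T = 3*T + T = 4*T)
P(-136, 33)/J - 37345/(-46223) = (4*33)/(-1370) - 37345/(-46223) = 132*(-1/1370) - 37345*(-1/46223) = -66/685 + 37345/46223 = 22530607/31662755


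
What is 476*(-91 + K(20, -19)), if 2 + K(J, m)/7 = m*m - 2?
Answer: 1146208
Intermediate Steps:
K(J, m) = -28 + 7*m² (K(J, m) = -14 + 7*(m*m - 2) = -14 + 7*(m² - 2) = -14 + 7*(-2 + m²) = -14 + (-14 + 7*m²) = -28 + 7*m²)
476*(-91 + K(20, -19)) = 476*(-91 + (-28 + 7*(-19)²)) = 476*(-91 + (-28 + 7*361)) = 476*(-91 + (-28 + 2527)) = 476*(-91 + 2499) = 476*2408 = 1146208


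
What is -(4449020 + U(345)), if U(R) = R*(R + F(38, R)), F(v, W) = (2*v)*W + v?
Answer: -13627055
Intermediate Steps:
F(v, W) = v + 2*W*v (F(v, W) = 2*W*v + v = v + 2*W*v)
U(R) = R*(38 + 77*R) (U(R) = R*(R + 38*(1 + 2*R)) = R*(R + (38 + 76*R)) = R*(38 + 77*R))
-(4449020 + U(345)) = -(4449020 + 345*(38 + 77*345)) = -(4449020 + 345*(38 + 26565)) = -(4449020 + 345*26603) = -(4449020 + 9178035) = -1*13627055 = -13627055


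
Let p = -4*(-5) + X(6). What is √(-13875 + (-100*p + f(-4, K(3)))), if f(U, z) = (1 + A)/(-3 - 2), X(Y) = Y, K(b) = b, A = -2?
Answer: I*√411870/5 ≈ 128.35*I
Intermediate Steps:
f(U, z) = ⅕ (f(U, z) = (1 - 2)/(-3 - 2) = -1/(-5) = -1*(-⅕) = ⅕)
p = 26 (p = -4*(-5) + 6 = 20 + 6 = 26)
√(-13875 + (-100*p + f(-4, K(3)))) = √(-13875 + (-100*26 + ⅕)) = √(-13875 + (-2600 + ⅕)) = √(-13875 - 12999/5) = √(-82374/5) = I*√411870/5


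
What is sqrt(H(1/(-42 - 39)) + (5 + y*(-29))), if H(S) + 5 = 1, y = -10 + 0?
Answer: sqrt(291) ≈ 17.059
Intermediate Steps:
y = -10
H(S) = -4 (H(S) = -5 + 1 = -4)
sqrt(H(1/(-42 - 39)) + (5 + y*(-29))) = sqrt(-4 + (5 - 10*(-29))) = sqrt(-4 + (5 + 290)) = sqrt(-4 + 295) = sqrt(291)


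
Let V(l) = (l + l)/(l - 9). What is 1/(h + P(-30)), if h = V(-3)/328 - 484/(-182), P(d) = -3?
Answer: -59696/20245 ≈ -2.9487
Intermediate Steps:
V(l) = 2*l/(-9 + l) (V(l) = (2*l)/(-9 + l) = 2*l/(-9 + l))
h = 158843/59696 (h = (2*(-3)/(-9 - 3))/328 - 484/(-182) = (2*(-3)/(-12))*(1/328) - 484*(-1/182) = (2*(-3)*(-1/12))*(1/328) + 242/91 = (1/2)*(1/328) + 242/91 = 1/656 + 242/91 = 158843/59696 ≈ 2.6609)
1/(h + P(-30)) = 1/(158843/59696 - 3) = 1/(-20245/59696) = -59696/20245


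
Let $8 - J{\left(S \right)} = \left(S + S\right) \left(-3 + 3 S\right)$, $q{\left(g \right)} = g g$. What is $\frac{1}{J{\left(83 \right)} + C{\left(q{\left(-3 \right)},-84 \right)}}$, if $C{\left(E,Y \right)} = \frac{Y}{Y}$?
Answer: $- \frac{1}{40827} \approx -2.4494 \cdot 10^{-5}$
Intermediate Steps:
$q{\left(g \right)} = g^{2}$
$C{\left(E,Y \right)} = 1$
$J{\left(S \right)} = 8 - 2 S \left(-3 + 3 S\right)$ ($J{\left(S \right)} = 8 - \left(S + S\right) \left(-3 + 3 S\right) = 8 - 2 S \left(-3 + 3 S\right)$)
$\frac{1}{J{\left(83 \right)} + C{\left(q{\left(-3 \right)},-84 \right)}} = \frac{1}{\left(8 - 6 \cdot 83^{2} + 6 \cdot 83\right) + 1} = \frac{1}{\left(8 - 41334 + 498\right) + 1} = \frac{1}{-40828 + 1} = \frac{1}{-40827} = - \frac{1}{40827}$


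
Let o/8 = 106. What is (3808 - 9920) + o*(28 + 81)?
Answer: 86320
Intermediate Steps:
o = 848 (o = 8*106 = 848)
(3808 - 9920) + o*(28 + 81) = (3808 - 9920) + 848*(28 + 81) = -6112 + 848*109 = -6112 + 92432 = 86320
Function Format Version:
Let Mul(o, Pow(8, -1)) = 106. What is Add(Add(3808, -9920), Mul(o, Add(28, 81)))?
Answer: 86320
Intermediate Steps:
o = 848 (o = Mul(8, 106) = 848)
Add(Add(3808, -9920), Mul(o, Add(28, 81))) = Add(Add(3808, -9920), Mul(848, Add(28, 81))) = Add(-6112, Mul(848, 109)) = Add(-6112, 92432) = 86320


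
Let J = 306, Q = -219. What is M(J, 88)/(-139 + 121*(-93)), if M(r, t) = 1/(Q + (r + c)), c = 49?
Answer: -1/1549312 ≈ -6.4545e-7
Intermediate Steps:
M(r, t) = 1/(-170 + r) (M(r, t) = 1/(-219 + (r + 49)) = 1/(-219 + (49 + r)) = 1/(-170 + r))
M(J, 88)/(-139 + 121*(-93)) = 1/((-170 + 306)*(-139 + 121*(-93))) = 1/(136*(-139 - 11253)) = (1/136)/(-11392) = (1/136)*(-1/11392) = -1/1549312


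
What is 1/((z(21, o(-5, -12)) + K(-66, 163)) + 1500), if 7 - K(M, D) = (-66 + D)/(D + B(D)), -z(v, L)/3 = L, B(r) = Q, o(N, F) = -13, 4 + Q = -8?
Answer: 151/233349 ≈ 0.00064710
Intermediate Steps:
Q = -12 (Q = -4 - 8 = -12)
B(r) = -12
z(v, L) = -3*L
K(M, D) = 7 - (-66 + D)/(-12 + D) (K(M, D) = 7 - (-66 + D)/(D - 12) = 7 - (-66 + D)/(-12 + D))
1/((z(21, o(-5, -12)) + K(-66, 163)) + 1500) = 1/((-3*(-13) + 6*(-3 + 163)/(-12 + 163)) + 1500) = 1/((39 + 6*160/151) + 1500) = 1/((39 + 6*(1/151)*160) + 1500) = 1/((39 + 960/151) + 1500) = 1/(6849/151 + 1500) = 1/(233349/151) = 151/233349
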